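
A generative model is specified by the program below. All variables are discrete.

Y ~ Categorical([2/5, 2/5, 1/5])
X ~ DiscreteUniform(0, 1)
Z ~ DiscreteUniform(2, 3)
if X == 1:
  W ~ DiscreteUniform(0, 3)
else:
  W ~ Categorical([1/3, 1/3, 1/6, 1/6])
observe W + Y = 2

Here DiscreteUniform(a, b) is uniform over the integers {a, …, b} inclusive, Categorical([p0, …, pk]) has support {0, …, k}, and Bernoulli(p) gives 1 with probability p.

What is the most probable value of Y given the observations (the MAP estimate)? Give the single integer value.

argmax_v P(Y = v | obs) = 1

Enumerate traces; 12 have nonzero weight after conditioning:
  (Y=0, X=0, Z=2, W=2) weight 1/60
  (Y=0, X=0, Z=3, W=2) weight 1/60
  (Y=0, X=1, Z=2, W=2) weight 1/40
  (Y=0, X=1, Z=3, W=2) weight 1/40
  (Y=1, X=0, Z=2, W=1) weight 1/30
  (Y=1, X=0, Z=3, W=1) weight 1/30
  (Y=1, X=1, Z=2, W=1) weight 1/40
  (Y=1, X=1, Z=3, W=1) weight 1/40
  (Y=2, X=0, Z=2, W=0) weight 1/60
  … 3 more
Group by Y:
  weight(Y=0) = 1/12
  weight(Y=1) = 7/60
  weight(Y=2) = 7/120
Total weight = 1/12 + 7/60 + 7/120 = 31/120
P(Y=0 | obs) = 1/12 / 31/120 = 10/31
P(Y=1 | obs) = 7/60 / 31/120 = 14/31
P(Y=2 | obs) = 7/120 / 31/120 = 7/31
argmax = 1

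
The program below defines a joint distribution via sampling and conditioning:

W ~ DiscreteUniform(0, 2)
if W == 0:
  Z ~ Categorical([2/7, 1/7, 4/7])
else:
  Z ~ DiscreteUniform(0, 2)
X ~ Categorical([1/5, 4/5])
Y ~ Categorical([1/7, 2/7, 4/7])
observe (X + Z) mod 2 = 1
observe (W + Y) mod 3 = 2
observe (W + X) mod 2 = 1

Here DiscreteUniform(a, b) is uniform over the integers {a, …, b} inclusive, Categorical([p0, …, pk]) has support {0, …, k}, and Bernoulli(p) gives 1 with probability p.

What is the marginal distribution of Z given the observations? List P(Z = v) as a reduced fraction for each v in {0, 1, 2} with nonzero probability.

Enumerate traces; 5 have nonzero weight after conditioning:
  (W=0, Z=0, X=1, Y=2) weight 32/735
  (W=0, Z=2, X=1, Y=2) weight 64/735
  (W=1, Z=1, X=0, Y=1) weight 2/315
  (W=2, Z=0, X=1, Y=0) weight 4/315
  (W=2, Z=2, X=1, Y=0) weight 4/315
Group by Z:
  weight(Z=0) = 124/2205
  weight(Z=1) = 2/315
  weight(Z=2) = 44/441
Total weight = 124/2205 + 2/315 + 44/441 = 358/2205
P(Z=0 | obs) = 124/2205 / 358/2205 = 62/179
P(Z=1 | obs) = 2/315 / 358/2205 = 7/179
P(Z=2 | obs) = 44/441 / 358/2205 = 110/179

P(Z=0) = 62/179, P(Z=1) = 7/179, P(Z=2) = 110/179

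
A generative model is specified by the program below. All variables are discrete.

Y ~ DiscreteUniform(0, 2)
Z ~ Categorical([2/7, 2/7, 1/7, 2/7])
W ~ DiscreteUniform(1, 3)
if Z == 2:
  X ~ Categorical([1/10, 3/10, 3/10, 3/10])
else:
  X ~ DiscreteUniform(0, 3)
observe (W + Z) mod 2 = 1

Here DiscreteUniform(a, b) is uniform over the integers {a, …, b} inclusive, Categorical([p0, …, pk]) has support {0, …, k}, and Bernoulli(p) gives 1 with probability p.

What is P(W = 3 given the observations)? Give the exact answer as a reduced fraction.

Enumerate traces; 72 have nonzero weight after conditioning:
  (Y=0, Z=0, W=1, X=0) weight 1/126
  (Y=0, Z=0, W=1, X=1) weight 1/126
  (Y=0, Z=0, W=1, X=2) weight 1/126
  (Y=0, Z=0, W=1, X=3) weight 1/126
  (Y=0, Z=0, W=3, X=0) weight 1/126
  (Y=0, Z=0, W=3, X=1) weight 1/126
  (Y=0, Z=0, W=3, X=2) weight 1/126
  (Y=0, Z=0, W=3, X=3) weight 1/126
  (Y=0, Z=1, W=2, X=0) weight 1/126
  … 63 more
Group by W:
  weight(W=1) = 1/7
  weight(W=2) = 4/21
  weight(W=3) = 1/7
Total weight = 1/7 + 4/21 + 1/7 = 10/21
P(W=1 | obs) = 1/7 / 10/21 = 3/10
P(W=2 | obs) = 4/21 / 10/21 = 2/5
P(W=3 | obs) = 1/7 / 10/21 = 3/10

P(W = 3 | obs) = 3/10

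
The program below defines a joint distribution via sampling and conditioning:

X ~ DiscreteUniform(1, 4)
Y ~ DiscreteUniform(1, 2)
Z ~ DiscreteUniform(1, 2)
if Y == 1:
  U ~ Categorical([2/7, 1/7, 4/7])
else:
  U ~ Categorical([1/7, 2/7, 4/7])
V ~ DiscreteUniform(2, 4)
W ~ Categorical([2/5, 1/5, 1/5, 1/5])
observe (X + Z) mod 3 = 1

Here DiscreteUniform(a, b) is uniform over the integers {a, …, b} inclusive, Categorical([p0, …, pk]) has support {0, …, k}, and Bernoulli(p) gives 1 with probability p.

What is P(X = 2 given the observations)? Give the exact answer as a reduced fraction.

P(X = 2 | obs) = 1/2

Enumerate traces; 144 have nonzero weight after conditioning:
  (X=2, Y=1, Z=2, U=0, V=2, W=0) weight 1/420
  (X=2, Y=1, Z=2, U=0, V=2, W=1) weight 1/840
  (X=2, Y=1, Z=2, U=0, V=2, W=2) weight 1/840
  (X=2, Y=1, Z=2, U=0, V=2, W=3) weight 1/840
  (X=2, Y=1, Z=2, U=0, V=3, W=0) weight 1/420
  (X=2, Y=1, Z=2, U=0, V=3, W=1) weight 1/840
  (X=2, Y=1, Z=2, U=0, V=3, W=2) weight 1/840
  (X=2, Y=1, Z=2, U=0, V=3, W=3) weight 1/840
  (X=3, Y=1, Z=1, U=0, V=2, W=0) weight 1/420
  … 135 more
Group by X:
  weight(X=2) = 1/8
  weight(X=3) = 1/8
Total weight = 1/8 + 1/8 = 1/4
P(X=2 | obs) = 1/8 / 1/4 = 1/2
P(X=3 | obs) = 1/8 / 1/4 = 1/2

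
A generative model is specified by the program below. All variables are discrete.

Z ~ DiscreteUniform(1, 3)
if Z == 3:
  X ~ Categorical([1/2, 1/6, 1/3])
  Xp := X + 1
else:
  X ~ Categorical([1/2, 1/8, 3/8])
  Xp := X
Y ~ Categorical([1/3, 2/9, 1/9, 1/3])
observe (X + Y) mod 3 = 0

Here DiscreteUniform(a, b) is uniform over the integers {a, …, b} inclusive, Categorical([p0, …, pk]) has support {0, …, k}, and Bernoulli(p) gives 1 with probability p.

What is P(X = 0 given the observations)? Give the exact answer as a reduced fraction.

P(X = 0 | obs) = 108/139

Enumerate traces; 12 have nonzero weight after conditioning:
  (Z=1, X=0, Y=0) weight 1/18
  (Z=1, X=0, Y=3) weight 1/18
  (Z=1, X=1, Y=2) weight 1/216
  (Z=1, X=2, Y=1) weight 1/36
  (Z=2, X=0, Y=0) weight 1/18
  (Z=2, X=0, Y=3) weight 1/18
  (Z=2, X=1, Y=2) weight 1/216
  (Z=2, X=2, Y=1) weight 1/36
  … 4 more
Group by X:
  weight(X=0) = 1/3
  weight(X=1) = 5/324
  weight(X=2) = 13/162
Total weight = 1/3 + 5/324 + 13/162 = 139/324
P(X=0 | obs) = 1/3 / 139/324 = 108/139
P(X=1 | obs) = 5/324 / 139/324 = 5/139
P(X=2 | obs) = 13/162 / 139/324 = 26/139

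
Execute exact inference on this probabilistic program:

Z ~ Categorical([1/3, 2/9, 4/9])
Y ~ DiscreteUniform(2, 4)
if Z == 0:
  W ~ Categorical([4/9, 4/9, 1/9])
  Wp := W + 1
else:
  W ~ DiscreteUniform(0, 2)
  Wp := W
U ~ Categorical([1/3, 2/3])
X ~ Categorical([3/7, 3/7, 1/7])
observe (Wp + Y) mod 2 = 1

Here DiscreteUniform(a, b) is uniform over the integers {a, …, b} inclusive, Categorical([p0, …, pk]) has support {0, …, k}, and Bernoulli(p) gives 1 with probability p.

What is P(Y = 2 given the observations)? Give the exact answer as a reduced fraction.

P(Y = 2 | obs) = 11/38

Enumerate traces; 78 have nonzero weight after conditioning:
  (Z=0, Y=2, W=0, U=0, X=0) weight 4/567
  (Z=0, Y=2, W=0, U=0, X=1) weight 4/567
  (Z=0, Y=2, W=0, U=0, X=2) weight 4/1701
  (Z=0, Y=2, W=0, U=1, X=0) weight 8/567
  (Z=0, Y=2, W=0, U=1, X=1) weight 8/567
  (Z=0, Y=2, W=0, U=1, X=2) weight 8/1701
  (Z=0, Y=2, W=2, U=0, X=0) weight 1/567
  (Z=0, Y=2, W=2, U=0, X=1) weight 1/567
  (Z=0, Y=3, W=1, U=0, X=0) weight 4/567
  (Z=0, Y=4, W=0, U=0, X=0) weight 4/567
  … 68 more
Group by Y:
  weight(Y=2) = 11/81
  weight(Y=3) = 16/81
  weight(Y=4) = 11/81
Total weight = 11/81 + 16/81 + 11/81 = 38/81
P(Y=2 | obs) = 11/81 / 38/81 = 11/38
P(Y=3 | obs) = 16/81 / 38/81 = 8/19
P(Y=4 | obs) = 11/81 / 38/81 = 11/38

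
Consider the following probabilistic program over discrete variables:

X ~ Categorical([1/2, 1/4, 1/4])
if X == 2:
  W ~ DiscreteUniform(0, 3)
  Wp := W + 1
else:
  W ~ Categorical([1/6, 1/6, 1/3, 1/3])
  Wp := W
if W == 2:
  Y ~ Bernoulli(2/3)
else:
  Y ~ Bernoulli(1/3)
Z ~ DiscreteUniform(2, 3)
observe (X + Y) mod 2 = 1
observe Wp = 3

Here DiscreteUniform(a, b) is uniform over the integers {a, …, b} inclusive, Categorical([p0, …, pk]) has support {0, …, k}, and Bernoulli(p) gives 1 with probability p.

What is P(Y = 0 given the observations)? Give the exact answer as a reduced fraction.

Enumerate traces; 6 have nonzero weight after conditioning:
  (X=0, W=3, Y=1, Z=2) weight 1/36
  (X=0, W=3, Y=1, Z=3) weight 1/36
  (X=1, W=3, Y=0, Z=2) weight 1/36
  (X=1, W=3, Y=0, Z=3) weight 1/36
  (X=2, W=2, Y=1, Z=2) weight 1/48
  (X=2, W=2, Y=1, Z=3) weight 1/48
Group by Y:
  weight(Y=0) = 1/18
  weight(Y=1) = 7/72
Total weight = 1/18 + 7/72 = 11/72
P(Y=0 | obs) = 1/18 / 11/72 = 4/11
P(Y=1 | obs) = 7/72 / 11/72 = 7/11

P(Y = 0 | obs) = 4/11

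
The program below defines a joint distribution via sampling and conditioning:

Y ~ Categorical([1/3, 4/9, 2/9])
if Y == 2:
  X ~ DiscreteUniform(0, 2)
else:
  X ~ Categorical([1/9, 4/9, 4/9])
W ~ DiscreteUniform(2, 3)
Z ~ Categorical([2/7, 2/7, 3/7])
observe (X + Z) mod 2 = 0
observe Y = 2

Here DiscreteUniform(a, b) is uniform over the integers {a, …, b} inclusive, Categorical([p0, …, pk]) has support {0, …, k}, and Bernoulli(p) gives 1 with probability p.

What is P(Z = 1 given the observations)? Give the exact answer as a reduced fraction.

Enumerate traces; 10 have nonzero weight after conditioning:
  (Y=2, X=0, W=2, Z=0) weight 2/189
  (Y=2, X=0, W=2, Z=2) weight 1/63
  (Y=2, X=0, W=3, Z=0) weight 2/189
  (Y=2, X=0, W=3, Z=2) weight 1/63
  (Y=2, X=1, W=2, Z=1) weight 2/189
  (Y=2, X=1, W=3, Z=1) weight 2/189
  (Y=2, X=2, W=2, Z=0) weight 2/189
  (Y=2, X=2, W=2, Z=2) weight 1/63
  … 2 more
Group by Z:
  weight(Z=0) = 8/189
  weight(Z=1) = 4/189
  weight(Z=2) = 4/63
Total weight = 8/189 + 4/189 + 4/63 = 8/63
P(Z=0 | obs) = 8/189 / 8/63 = 1/3
P(Z=1 | obs) = 4/189 / 8/63 = 1/6
P(Z=2 | obs) = 4/63 / 8/63 = 1/2

P(Z = 1 | obs) = 1/6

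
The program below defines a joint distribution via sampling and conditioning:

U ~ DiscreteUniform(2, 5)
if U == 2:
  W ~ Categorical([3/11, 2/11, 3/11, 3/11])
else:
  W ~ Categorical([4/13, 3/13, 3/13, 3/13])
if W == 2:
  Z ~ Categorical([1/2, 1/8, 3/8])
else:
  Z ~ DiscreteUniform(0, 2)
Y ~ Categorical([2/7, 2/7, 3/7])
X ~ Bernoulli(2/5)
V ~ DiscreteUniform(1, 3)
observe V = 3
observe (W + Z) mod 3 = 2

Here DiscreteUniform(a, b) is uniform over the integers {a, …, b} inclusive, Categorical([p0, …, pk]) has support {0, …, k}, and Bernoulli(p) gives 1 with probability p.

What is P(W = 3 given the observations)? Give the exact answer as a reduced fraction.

Enumerate traces; 96 have nonzero weight after conditioning:
  (U=2, W=0, Z=2, Y=0, X=0, V=3) weight 1/770
  (U=2, W=0, Z=2, Y=0, X=1, V=3) weight 1/1155
  (U=2, W=0, Z=2, Y=1, X=0, V=3) weight 1/770
  (U=2, W=0, Z=2, Y=1, X=1, V=3) weight 1/1155
  (U=2, W=0, Z=2, Y=2, X=0, V=3) weight 3/1540
  (U=2, W=0, Z=2, Y=2, X=1, V=3) weight 1/770
  (U=2, W=1, Z=1, Y=0, X=0, V=3) weight 1/1155
  (U=2, W=1, Z=1, Y=0, X=1, V=3) weight 2/3465
  (U=2, W=2, Z=0, Y=0, X=0, V=3) weight 3/1540
  (U=2, W=3, Z=2, Y=0, X=0, V=3) weight 1/770
  … 86 more
Group by W:
  weight(W=0) = 19/572
  weight(W=1) = 125/5148
  weight(W=2) = 23/572
  weight(W=3) = 23/858
Total weight = 19/572 + 125/5148 + 23/572 + 23/858 = 641/5148
P(W=0 | obs) = 19/572 / 641/5148 = 171/641
P(W=1 | obs) = 125/5148 / 641/5148 = 125/641
P(W=2 | obs) = 23/572 / 641/5148 = 207/641
P(W=3 | obs) = 23/858 / 641/5148 = 138/641

P(W = 3 | obs) = 138/641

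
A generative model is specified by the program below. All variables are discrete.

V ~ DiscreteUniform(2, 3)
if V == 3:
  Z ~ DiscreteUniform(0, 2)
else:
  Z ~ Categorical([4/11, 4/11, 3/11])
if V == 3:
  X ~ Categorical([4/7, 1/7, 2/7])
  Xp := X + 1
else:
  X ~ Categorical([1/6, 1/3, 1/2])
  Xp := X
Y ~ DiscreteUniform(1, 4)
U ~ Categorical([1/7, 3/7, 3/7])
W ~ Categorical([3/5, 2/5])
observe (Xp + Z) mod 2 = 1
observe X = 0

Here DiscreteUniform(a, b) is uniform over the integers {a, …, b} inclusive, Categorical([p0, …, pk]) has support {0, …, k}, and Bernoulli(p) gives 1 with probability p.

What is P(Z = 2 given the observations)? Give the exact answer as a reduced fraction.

Enumerate traces; 72 have nonzero weight after conditioning:
  (V=2, Z=1, X=0, Y=1, U=0, W=0) weight 1/1540
  (V=2, Z=1, X=0, Y=1, U=0, W=1) weight 1/2310
  (V=2, Z=1, X=0, Y=1, U=1, W=0) weight 3/1540
  (V=2, Z=1, X=0, Y=1, U=1, W=1) weight 1/770
  (V=2, Z=1, X=0, Y=1, U=2, W=0) weight 3/1540
  (V=2, Z=1, X=0, Y=1, U=2, W=1) weight 1/770
  (V=2, Z=1, X=0, Y=2, U=0, W=0) weight 1/1540
  (V=2, Z=1, X=0, Y=2, U=0, W=1) weight 1/2310
  (V=3, Z=0, X=0, Y=1, U=0, W=0) weight 1/490
  (V=3, Z=2, X=0, Y=1, U=0, W=0) weight 1/490
  … 62 more
Group by Z:
  weight(Z=0) = 2/21
  weight(Z=1) = 1/33
  weight(Z=2) = 2/21
Total weight = 2/21 + 1/33 + 2/21 = 17/77
P(Z=0 | obs) = 2/21 / 17/77 = 22/51
P(Z=1 | obs) = 1/33 / 17/77 = 7/51
P(Z=2 | obs) = 2/21 / 17/77 = 22/51

P(Z = 2 | obs) = 22/51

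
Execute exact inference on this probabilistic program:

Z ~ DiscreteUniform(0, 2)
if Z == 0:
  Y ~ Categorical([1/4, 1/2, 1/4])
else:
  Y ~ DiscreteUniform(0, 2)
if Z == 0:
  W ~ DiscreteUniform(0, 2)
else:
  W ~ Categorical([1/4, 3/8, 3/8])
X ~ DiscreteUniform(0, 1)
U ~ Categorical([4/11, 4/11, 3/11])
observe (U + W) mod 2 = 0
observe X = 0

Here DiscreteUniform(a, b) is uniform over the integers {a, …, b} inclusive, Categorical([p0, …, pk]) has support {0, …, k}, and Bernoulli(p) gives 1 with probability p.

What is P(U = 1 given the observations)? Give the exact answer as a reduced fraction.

P(U = 1 | obs) = 52/213

Enumerate traces; 45 have nonzero weight after conditioning:
  (Z=0, Y=0, W=0, X=0, U=0) weight 1/198
  (Z=0, Y=0, W=0, X=0, U=2) weight 1/264
  (Z=0, Y=0, W=1, X=0, U=1) weight 1/198
  (Z=0, Y=0, W=2, X=0, U=0) weight 1/198
  (Z=0, Y=0, W=2, X=0, U=2) weight 1/264
  (Z=0, Y=1, W=0, X=0, U=0) weight 1/99
  (Z=0, Y=1, W=0, X=0, U=2) weight 1/132
  (Z=0, Y=1, W=1, X=0, U=1) weight 1/99
  … 37 more
Group by U:
  weight(U=0) = 23/198
  weight(U=1) = 13/198
  weight(U=2) = 23/264
Total weight = 23/198 + 13/198 + 23/264 = 71/264
P(U=0 | obs) = 23/198 / 71/264 = 92/213
P(U=1 | obs) = 13/198 / 71/264 = 52/213
P(U=2 | obs) = 23/264 / 71/264 = 23/71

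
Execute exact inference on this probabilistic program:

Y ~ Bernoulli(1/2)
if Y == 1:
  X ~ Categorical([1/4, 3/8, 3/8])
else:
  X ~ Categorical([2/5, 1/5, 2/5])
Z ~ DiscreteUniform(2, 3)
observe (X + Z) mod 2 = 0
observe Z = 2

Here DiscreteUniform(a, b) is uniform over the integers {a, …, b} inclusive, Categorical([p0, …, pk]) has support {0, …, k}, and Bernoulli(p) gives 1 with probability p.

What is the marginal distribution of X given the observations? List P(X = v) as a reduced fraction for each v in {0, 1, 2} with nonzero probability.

Enumerate traces; 4 have nonzero weight after conditioning:
  (Y=0, X=0, Z=2) weight 1/10
  (Y=0, X=2, Z=2) weight 1/10
  (Y=1, X=0, Z=2) weight 1/16
  (Y=1, X=2, Z=2) weight 3/32
Group by X:
  weight(X=0) = 13/80
  weight(X=2) = 31/160
Total weight = 13/80 + 31/160 = 57/160
P(X=0 | obs) = 13/80 / 57/160 = 26/57
P(X=2 | obs) = 31/160 / 57/160 = 31/57

P(X=0) = 26/57, P(X=2) = 31/57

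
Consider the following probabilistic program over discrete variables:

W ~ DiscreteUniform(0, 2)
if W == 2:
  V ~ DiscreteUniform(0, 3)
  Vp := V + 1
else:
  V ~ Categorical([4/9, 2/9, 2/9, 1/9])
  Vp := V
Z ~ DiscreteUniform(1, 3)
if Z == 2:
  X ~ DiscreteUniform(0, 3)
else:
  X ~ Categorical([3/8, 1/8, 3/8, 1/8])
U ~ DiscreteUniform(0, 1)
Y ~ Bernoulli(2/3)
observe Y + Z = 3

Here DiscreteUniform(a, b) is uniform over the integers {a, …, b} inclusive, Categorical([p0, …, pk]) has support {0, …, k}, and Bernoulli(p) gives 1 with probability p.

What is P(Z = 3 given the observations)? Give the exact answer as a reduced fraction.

P(Z = 3 | obs) = 1/3

Enumerate traces; 192 have nonzero weight after conditioning:
  (W=0, V=0, Z=2, X=0, U=0, Y=1) weight 1/243
  (W=0, V=0, Z=2, X=0, U=1, Y=1) weight 1/243
  (W=0, V=0, Z=2, X=1, U=0, Y=1) weight 1/243
  (W=0, V=0, Z=2, X=1, U=1, Y=1) weight 1/243
  (W=0, V=0, Z=2, X=2, U=0, Y=1) weight 1/243
  (W=0, V=0, Z=2, X=2, U=1, Y=1) weight 1/243
  (W=0, V=0, Z=2, X=3, U=0, Y=1) weight 1/243
  (W=0, V=0, Z=2, X=3, U=1, Y=1) weight 1/243
  (W=0, V=0, Z=3, X=0, U=0, Y=0) weight 1/324
  … 183 more
Group by Z:
  weight(Z=2) = 2/9
  weight(Z=3) = 1/9
Total weight = 2/9 + 1/9 = 1/3
P(Z=2 | obs) = 2/9 / 1/3 = 2/3
P(Z=3 | obs) = 1/9 / 1/3 = 1/3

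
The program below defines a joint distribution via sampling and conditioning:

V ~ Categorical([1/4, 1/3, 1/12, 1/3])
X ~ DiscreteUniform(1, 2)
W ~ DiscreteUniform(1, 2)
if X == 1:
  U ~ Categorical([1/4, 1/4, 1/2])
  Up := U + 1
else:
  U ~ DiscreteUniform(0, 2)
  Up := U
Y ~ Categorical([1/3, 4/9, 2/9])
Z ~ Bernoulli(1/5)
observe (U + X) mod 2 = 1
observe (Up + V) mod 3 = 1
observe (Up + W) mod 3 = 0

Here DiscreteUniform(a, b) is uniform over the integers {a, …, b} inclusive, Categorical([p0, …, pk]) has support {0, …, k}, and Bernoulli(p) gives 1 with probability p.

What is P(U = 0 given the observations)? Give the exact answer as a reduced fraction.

P(U = 0 | obs) = 3/7

Enumerate traces; 24 have nonzero weight after conditioning:
  (V=0, X=1, W=2, U=0, Y=0, Z=0) weight 1/240
  (V=0, X=1, W=2, U=0, Y=0, Z=1) weight 1/960
  (V=0, X=1, W=2, U=0, Y=1, Z=0) weight 1/180
  (V=0, X=1, W=2, U=0, Y=1, Z=1) weight 1/720
  (V=0, X=1, W=2, U=0, Y=2, Z=0) weight 1/360
  (V=0, X=1, W=2, U=0, Y=2, Z=1) weight 1/1440
  (V=0, X=2, W=2, U=1, Y=0, Z=0) weight 1/180
  (V=0, X=2, W=2, U=1, Y=0, Z=1) weight 1/720
  … 16 more
Group by U:
  weight(U=0) = 7/192
  weight(U=1) = 7/144
Total weight = 7/192 + 7/144 = 49/576
P(U=0 | obs) = 7/192 / 49/576 = 3/7
P(U=1 | obs) = 7/144 / 49/576 = 4/7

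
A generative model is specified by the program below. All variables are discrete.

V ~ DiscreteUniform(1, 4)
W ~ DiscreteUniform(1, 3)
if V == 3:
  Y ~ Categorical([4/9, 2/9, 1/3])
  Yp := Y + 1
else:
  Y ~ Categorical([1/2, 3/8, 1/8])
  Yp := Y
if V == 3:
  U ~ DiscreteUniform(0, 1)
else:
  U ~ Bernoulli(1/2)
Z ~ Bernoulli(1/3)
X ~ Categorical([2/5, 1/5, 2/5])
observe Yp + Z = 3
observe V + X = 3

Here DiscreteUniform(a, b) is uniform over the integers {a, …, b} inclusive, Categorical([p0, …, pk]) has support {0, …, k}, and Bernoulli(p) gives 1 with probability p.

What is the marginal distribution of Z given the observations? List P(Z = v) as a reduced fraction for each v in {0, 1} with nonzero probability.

Enumerate traces; 24 have nonzero weight after conditioning:
  (V=1, W=1, Y=2, U=0, Z=1, X=2) weight 1/1440
  (V=1, W=1, Y=2, U=1, Z=1, X=2) weight 1/1440
  (V=1, W=2, Y=2, U=0, Z=1, X=2) weight 1/1440
  (V=1, W=2, Y=2, U=1, Z=1, X=2) weight 1/1440
  (V=1, W=3, Y=2, U=0, Z=1, X=2) weight 1/1440
  (V=1, W=3, Y=2, U=1, Z=1, X=2) weight 1/1440
  (V=2, W=1, Y=2, U=0, Z=1, X=1) weight 1/2880
  (V=2, W=1, Y=2, U=1, Z=1, X=1) weight 1/2880
  (V=3, W=1, Y=2, U=0, Z=0, X=0) weight 1/270
  … 15 more
Group by Z:
  weight(Z=0) = 1/45
  weight(Z=1) = 59/4320
Total weight = 1/45 + 59/4320 = 31/864
P(Z=0 | obs) = 1/45 / 31/864 = 96/155
P(Z=1 | obs) = 59/4320 / 31/864 = 59/155

P(Z=0) = 96/155, P(Z=1) = 59/155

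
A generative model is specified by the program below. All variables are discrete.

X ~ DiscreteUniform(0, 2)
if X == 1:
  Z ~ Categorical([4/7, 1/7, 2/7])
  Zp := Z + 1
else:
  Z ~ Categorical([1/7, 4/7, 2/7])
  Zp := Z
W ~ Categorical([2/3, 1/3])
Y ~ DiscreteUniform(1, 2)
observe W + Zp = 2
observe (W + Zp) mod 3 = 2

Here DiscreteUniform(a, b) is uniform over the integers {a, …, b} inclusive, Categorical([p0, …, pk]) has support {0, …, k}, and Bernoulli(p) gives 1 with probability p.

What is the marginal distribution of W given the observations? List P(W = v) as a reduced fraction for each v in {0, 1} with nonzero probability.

Enumerate traces; 12 have nonzero weight after conditioning:
  (X=0, Z=1, W=1, Y=1) weight 2/63
  (X=0, Z=1, W=1, Y=2) weight 2/63
  (X=0, Z=2, W=0, Y=1) weight 2/63
  (X=0, Z=2, W=0, Y=2) weight 2/63
  (X=1, Z=0, W=1, Y=1) weight 2/63
  (X=1, Z=0, W=1, Y=2) weight 2/63
  (X=1, Z=1, W=0, Y=1) weight 1/63
  (X=1, Z=1, W=0, Y=2) weight 1/63
  … 4 more
Group by W:
  weight(W=0) = 10/63
  weight(W=1) = 4/21
Total weight = 10/63 + 4/21 = 22/63
P(W=0 | obs) = 10/63 / 22/63 = 5/11
P(W=1 | obs) = 4/21 / 22/63 = 6/11

P(W=0) = 5/11, P(W=1) = 6/11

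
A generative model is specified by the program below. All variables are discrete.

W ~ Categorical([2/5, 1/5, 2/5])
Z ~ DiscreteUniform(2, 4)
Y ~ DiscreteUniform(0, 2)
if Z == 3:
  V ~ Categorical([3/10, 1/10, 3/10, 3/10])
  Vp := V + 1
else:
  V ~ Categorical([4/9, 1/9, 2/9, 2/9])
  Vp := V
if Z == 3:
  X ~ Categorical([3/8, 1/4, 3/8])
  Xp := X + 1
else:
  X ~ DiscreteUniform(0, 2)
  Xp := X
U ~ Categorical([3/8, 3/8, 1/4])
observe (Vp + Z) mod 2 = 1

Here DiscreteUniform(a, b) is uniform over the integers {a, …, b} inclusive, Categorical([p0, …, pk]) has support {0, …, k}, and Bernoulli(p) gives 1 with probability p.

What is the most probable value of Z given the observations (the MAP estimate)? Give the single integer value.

Enumerate traces; 486 have nonzero weight after conditioning:
  (W=0, Z=2, Y=0, V=1, X=0, U=0) weight 1/1620
  (W=0, Z=2, Y=0, V=1, X=0, U=1) weight 1/1620
  (W=0, Z=2, Y=0, V=1, X=0, U=2) weight 1/2430
  (W=0, Z=2, Y=0, V=1, X=1, U=0) weight 1/1620
  (W=0, Z=2, Y=0, V=1, X=1, U=1) weight 1/1620
  (W=0, Z=2, Y=0, V=1, X=1, U=2) weight 1/2430
  (W=0, Z=2, Y=0, V=1, X=2, U=0) weight 1/1620
  (W=0, Z=2, Y=0, V=1, X=2, U=1) weight 1/1620
  (W=0, Z=3, Y=0, V=1, X=0, U=0) weight 1/1600
  (W=0, Z=4, Y=0, V=1, X=0, U=0) weight 1/1620
  … 476 more
Group by Z:
  weight(Z=2) = 1/9
  weight(Z=3) = 2/15
  weight(Z=4) = 1/9
Total weight = 1/9 + 2/15 + 1/9 = 16/45
P(Z=2 | obs) = 1/9 / 16/45 = 5/16
P(Z=3 | obs) = 2/15 / 16/45 = 3/8
P(Z=4 | obs) = 1/9 / 16/45 = 5/16
argmax = 3

argmax_v P(Z = v | obs) = 3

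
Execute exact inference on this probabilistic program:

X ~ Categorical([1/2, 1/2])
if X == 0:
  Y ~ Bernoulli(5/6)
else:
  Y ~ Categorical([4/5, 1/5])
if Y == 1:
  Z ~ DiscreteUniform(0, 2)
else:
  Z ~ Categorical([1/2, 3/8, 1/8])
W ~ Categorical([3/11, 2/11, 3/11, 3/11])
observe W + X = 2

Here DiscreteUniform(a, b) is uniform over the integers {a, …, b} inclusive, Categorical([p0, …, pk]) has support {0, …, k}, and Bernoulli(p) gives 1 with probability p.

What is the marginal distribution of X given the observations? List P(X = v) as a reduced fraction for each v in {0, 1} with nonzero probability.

Enumerate traces; 12 have nonzero weight after conditioning:
  (X=0, Y=0, Z=0, W=2) weight 1/88
  (X=0, Y=0, Z=1, W=2) weight 3/352
  (X=0, Y=0, Z=2, W=2) weight 1/352
  (X=0, Y=1, Z=0, W=2) weight 5/132
  (X=0, Y=1, Z=1, W=2) weight 5/132
  (X=0, Y=1, Z=2, W=2) weight 5/132
  (X=1, Y=0, Z=0, W=1) weight 2/55
  (X=1, Y=0, Z=1, W=1) weight 3/110
  … 4 more
Group by X:
  weight(X=0) = 3/22
  weight(X=1) = 1/11
Total weight = 3/22 + 1/11 = 5/22
P(X=0 | obs) = 3/22 / 5/22 = 3/5
P(X=1 | obs) = 1/11 / 5/22 = 2/5

P(X=0) = 3/5, P(X=1) = 2/5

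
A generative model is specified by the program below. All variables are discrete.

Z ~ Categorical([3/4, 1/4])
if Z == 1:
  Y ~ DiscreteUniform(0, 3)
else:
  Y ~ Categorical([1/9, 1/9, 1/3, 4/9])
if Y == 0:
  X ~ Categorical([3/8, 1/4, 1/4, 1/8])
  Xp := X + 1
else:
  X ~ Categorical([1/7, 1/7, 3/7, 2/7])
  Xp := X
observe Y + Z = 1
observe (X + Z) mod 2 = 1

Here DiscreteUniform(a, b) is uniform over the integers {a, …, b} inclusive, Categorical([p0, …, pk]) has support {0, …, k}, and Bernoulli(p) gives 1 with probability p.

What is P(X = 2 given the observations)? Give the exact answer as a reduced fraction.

Enumerate traces; 4 have nonzero weight after conditioning:
  (Z=0, Y=1, X=1) weight 1/84
  (Z=0, Y=1, X=3) weight 1/42
  (Z=1, Y=0, X=0) weight 3/128
  (Z=1, Y=0, X=2) weight 1/64
Group by X:
  weight(X=0) = 3/128
  weight(X=1) = 1/84
  weight(X=2) = 1/64
  weight(X=3) = 1/42
Total weight = 3/128 + 1/84 + 1/64 + 1/42 = 67/896
P(X=0 | obs) = 3/128 / 67/896 = 21/67
P(X=1 | obs) = 1/84 / 67/896 = 32/201
P(X=2 | obs) = 1/64 / 67/896 = 14/67
P(X=3 | obs) = 1/42 / 67/896 = 64/201

P(X = 2 | obs) = 14/67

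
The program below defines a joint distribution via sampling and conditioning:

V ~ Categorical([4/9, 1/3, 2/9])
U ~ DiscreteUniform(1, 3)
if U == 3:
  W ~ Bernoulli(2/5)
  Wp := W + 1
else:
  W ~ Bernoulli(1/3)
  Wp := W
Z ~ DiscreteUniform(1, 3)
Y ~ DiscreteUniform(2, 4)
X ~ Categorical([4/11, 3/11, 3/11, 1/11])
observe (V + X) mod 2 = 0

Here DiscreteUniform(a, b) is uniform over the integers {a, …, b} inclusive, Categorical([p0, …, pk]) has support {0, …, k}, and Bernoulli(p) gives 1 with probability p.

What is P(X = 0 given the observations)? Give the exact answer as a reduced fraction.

Enumerate traces; 324 have nonzero weight after conditioning:
  (V=0, U=1, W=0, Z=1, Y=2, X=0) weight 32/8019
  (V=0, U=1, W=0, Z=1, Y=2, X=2) weight 8/2673
  (V=0, U=1, W=0, Z=1, Y=3, X=0) weight 32/8019
  (V=0, U=1, W=0, Z=1, Y=3, X=2) weight 8/2673
  (V=0, U=1, W=0, Z=1, Y=4, X=0) weight 32/8019
  (V=0, U=1, W=0, Z=1, Y=4, X=2) weight 8/2673
  (V=0, U=1, W=0, Z=2, Y=2, X=0) weight 32/8019
  (V=0, U=1, W=0, Z=2, Y=2, X=2) weight 8/2673
  (V=1, U=1, W=0, Z=1, Y=2, X=1) weight 2/891
  (V=1, U=1, W=0, Z=1, Y=2, X=3) weight 2/2673
  … 314 more
Group by X:
  weight(X=0) = 8/33
  weight(X=1) = 1/11
  weight(X=2) = 2/11
  weight(X=3) = 1/33
Total weight = 8/33 + 1/11 + 2/11 + 1/33 = 6/11
P(X=0 | obs) = 8/33 / 6/11 = 4/9
P(X=1 | obs) = 1/11 / 6/11 = 1/6
P(X=2 | obs) = 2/11 / 6/11 = 1/3
P(X=3 | obs) = 1/33 / 6/11 = 1/18

P(X = 0 | obs) = 4/9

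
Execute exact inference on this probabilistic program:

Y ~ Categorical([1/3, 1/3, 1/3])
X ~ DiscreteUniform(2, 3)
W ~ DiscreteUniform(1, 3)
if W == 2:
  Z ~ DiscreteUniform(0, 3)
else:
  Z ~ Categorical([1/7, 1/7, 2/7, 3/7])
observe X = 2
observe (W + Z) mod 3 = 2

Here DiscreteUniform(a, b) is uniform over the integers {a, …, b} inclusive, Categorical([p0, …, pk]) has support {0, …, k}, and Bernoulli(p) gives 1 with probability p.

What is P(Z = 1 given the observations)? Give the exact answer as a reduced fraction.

P(Z = 1 | obs) = 2/13

Enumerate traces; 12 have nonzero weight after conditioning:
  (Y=0, X=2, W=1, Z=1) weight 1/126
  (Y=0, X=2, W=2, Z=0) weight 1/72
  (Y=0, X=2, W=2, Z=3) weight 1/72
  (Y=0, X=2, W=3, Z=2) weight 1/63
  (Y=1, X=2, W=1, Z=1) weight 1/126
  (Y=1, X=2, W=2, Z=0) weight 1/72
  (Y=1, X=2, W=2, Z=3) weight 1/72
  (Y=1, X=2, W=3, Z=2) weight 1/63
  … 4 more
Group by Z:
  weight(Z=0) = 1/24
  weight(Z=1) = 1/42
  weight(Z=2) = 1/21
  weight(Z=3) = 1/24
Total weight = 1/24 + 1/42 + 1/21 + 1/24 = 13/84
P(Z=0 | obs) = 1/24 / 13/84 = 7/26
P(Z=1 | obs) = 1/42 / 13/84 = 2/13
P(Z=2 | obs) = 1/21 / 13/84 = 4/13
P(Z=3 | obs) = 1/24 / 13/84 = 7/26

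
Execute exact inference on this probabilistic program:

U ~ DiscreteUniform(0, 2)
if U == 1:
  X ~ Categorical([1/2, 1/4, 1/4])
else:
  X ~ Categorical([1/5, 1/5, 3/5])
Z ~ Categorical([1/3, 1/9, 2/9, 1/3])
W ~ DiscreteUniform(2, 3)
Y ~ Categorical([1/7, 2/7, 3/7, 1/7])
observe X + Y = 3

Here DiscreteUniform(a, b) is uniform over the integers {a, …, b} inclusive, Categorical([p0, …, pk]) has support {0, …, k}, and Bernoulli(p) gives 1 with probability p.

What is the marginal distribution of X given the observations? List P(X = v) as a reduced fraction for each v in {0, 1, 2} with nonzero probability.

P(X=0) = 18/115, P(X=1) = 39/115, P(X=2) = 58/115

Enumerate traces; 72 have nonzero weight after conditioning:
  (U=0, X=0, Z=0, W=2, Y=3) weight 1/630
  (U=0, X=0, Z=0, W=3, Y=3) weight 1/630
  (U=0, X=0, Z=1, W=2, Y=3) weight 1/1890
  (U=0, X=0, Z=1, W=3, Y=3) weight 1/1890
  (U=0, X=0, Z=2, W=2, Y=3) weight 1/945
  (U=0, X=0, Z=2, W=3, Y=3) weight 1/945
  (U=0, X=0, Z=3, W=2, Y=3) weight 1/630
  (U=0, X=0, Z=3, W=3, Y=3) weight 1/630
  (U=0, X=1, Z=0, W=2, Y=2) weight 1/210
  (U=0, X=2, Z=0, W=2, Y=1) weight 1/105
  … 62 more
Group by X:
  weight(X=0) = 3/70
  weight(X=1) = 13/140
  weight(X=2) = 29/210
Total weight = 3/70 + 13/140 + 29/210 = 23/84
P(X=0 | obs) = 3/70 / 23/84 = 18/115
P(X=1 | obs) = 13/140 / 23/84 = 39/115
P(X=2 | obs) = 29/210 / 23/84 = 58/115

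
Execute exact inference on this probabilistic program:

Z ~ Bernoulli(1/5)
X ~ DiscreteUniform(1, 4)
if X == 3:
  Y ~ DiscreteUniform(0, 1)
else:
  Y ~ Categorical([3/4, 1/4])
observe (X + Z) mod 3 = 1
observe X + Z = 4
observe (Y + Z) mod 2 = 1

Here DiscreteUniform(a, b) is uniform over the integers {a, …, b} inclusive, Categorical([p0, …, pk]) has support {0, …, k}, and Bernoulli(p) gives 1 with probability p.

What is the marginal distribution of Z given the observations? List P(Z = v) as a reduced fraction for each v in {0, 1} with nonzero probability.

Enumerate traces; 2 have nonzero weight after conditioning:
  (Z=0, X=4, Y=1) weight 1/20
  (Z=1, X=3, Y=0) weight 1/40
Group by Z:
  weight(Z=0) = 1/20
  weight(Z=1) = 1/40
Total weight = 1/20 + 1/40 = 3/40
P(Z=0 | obs) = 1/20 / 3/40 = 2/3
P(Z=1 | obs) = 1/40 / 3/40 = 1/3

P(Z=0) = 2/3, P(Z=1) = 1/3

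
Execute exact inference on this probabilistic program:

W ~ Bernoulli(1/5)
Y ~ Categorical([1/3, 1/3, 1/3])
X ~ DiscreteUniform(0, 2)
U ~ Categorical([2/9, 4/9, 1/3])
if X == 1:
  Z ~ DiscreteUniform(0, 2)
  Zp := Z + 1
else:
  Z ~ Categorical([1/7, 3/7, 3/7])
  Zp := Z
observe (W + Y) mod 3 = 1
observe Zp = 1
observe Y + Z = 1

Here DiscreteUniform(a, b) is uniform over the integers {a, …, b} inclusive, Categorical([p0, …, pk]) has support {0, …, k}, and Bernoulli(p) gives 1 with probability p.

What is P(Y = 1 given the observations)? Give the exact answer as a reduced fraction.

P(Y = 1 | obs) = 14/23

Enumerate traces; 9 have nonzero weight after conditioning:
  (W=0, Y=1, X=1, U=0, Z=0) weight 8/1215
  (W=0, Y=1, X=1, U=1, Z=0) weight 16/1215
  (W=0, Y=1, X=1, U=2, Z=0) weight 4/405
  (W=1, Y=0, X=0, U=0, Z=1) weight 2/945
  (W=1, Y=0, X=0, U=1, Z=1) weight 4/945
  (W=1, Y=0, X=0, U=2, Z=1) weight 1/315
  (W=1, Y=0, X=2, U=0, Z=1) weight 2/945
  (W=1, Y=0, X=2, U=1, Z=1) weight 4/945
  … 1 more
Group by Y:
  weight(Y=0) = 2/105
  weight(Y=1) = 4/135
Total weight = 2/105 + 4/135 = 46/945
P(Y=0 | obs) = 2/105 / 46/945 = 9/23
P(Y=1 | obs) = 4/135 / 46/945 = 14/23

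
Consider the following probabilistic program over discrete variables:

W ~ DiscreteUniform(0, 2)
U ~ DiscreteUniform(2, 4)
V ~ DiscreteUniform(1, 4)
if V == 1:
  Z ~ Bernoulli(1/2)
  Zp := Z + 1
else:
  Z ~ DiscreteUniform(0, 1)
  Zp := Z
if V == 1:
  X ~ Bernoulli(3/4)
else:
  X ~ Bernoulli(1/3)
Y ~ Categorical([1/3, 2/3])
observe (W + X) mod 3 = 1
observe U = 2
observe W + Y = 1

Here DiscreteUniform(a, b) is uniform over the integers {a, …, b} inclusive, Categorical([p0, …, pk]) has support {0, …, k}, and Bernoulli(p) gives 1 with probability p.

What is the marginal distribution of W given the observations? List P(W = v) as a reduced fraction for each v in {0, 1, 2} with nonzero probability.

Enumerate traces; 16 have nonzero weight after conditioning:
  (W=0, U=2, V=1, Z=0, X=1, Y=1) weight 1/144
  (W=0, U=2, V=1, Z=1, X=1, Y=1) weight 1/144
  (W=0, U=2, V=2, Z=0, X=1, Y=1) weight 1/324
  (W=0, U=2, V=2, Z=1, X=1, Y=1) weight 1/324
  (W=0, U=2, V=3, Z=0, X=1, Y=1) weight 1/324
  (W=0, U=2, V=3, Z=1, X=1, Y=1) weight 1/324
  (W=0, U=2, V=4, Z=0, X=1, Y=1) weight 1/324
  (W=0, U=2, V=4, Z=1, X=1, Y=1) weight 1/324
  (W=1, U=2, V=1, Z=0, X=0, Y=0) weight 1/864
  … 7 more
Group by W:
  weight(W=0) = 7/216
  weight(W=1) = 1/48
Total weight = 7/216 + 1/48 = 23/432
P(W=0 | obs) = 7/216 / 23/432 = 14/23
P(W=1 | obs) = 1/48 / 23/432 = 9/23

P(W=0) = 14/23, P(W=1) = 9/23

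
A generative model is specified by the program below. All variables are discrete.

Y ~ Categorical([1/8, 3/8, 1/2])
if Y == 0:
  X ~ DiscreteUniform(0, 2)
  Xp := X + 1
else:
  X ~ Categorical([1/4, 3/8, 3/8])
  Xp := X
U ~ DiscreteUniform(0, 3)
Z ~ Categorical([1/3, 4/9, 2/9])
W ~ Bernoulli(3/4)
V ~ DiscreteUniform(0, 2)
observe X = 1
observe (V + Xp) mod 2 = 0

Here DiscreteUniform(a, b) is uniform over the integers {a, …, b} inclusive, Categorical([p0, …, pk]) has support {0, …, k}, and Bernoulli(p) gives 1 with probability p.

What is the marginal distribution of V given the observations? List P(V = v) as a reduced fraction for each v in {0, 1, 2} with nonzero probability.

Enumerate traces; 96 have nonzero weight after conditioning:
  (Y=0, X=1, U=0, Z=0, W=0, V=0) weight 1/3456
  (Y=0, X=1, U=0, Z=0, W=0, V=2) weight 1/3456
  (Y=0, X=1, U=0, Z=0, W=1, V=0) weight 1/1152
  (Y=0, X=1, U=0, Z=0, W=1, V=2) weight 1/1152
  (Y=0, X=1, U=0, Z=1, W=0, V=0) weight 1/2592
  (Y=0, X=1, U=0, Z=1, W=0, V=2) weight 1/2592
  (Y=0, X=1, U=0, Z=1, W=1, V=0) weight 1/864
  (Y=0, X=1, U=0, Z=1, W=1, V=2) weight 1/864
  (Y=1, X=1, U=0, Z=0, W=0, V=1) weight 1/1024
  … 87 more
Group by V:
  weight(V=0) = 1/72
  weight(V=1) = 7/64
  weight(V=2) = 1/72
Total weight = 1/72 + 7/64 + 1/72 = 79/576
P(V=0 | obs) = 1/72 / 79/576 = 8/79
P(V=1 | obs) = 7/64 / 79/576 = 63/79
P(V=2 | obs) = 1/72 / 79/576 = 8/79

P(V=0) = 8/79, P(V=1) = 63/79, P(V=2) = 8/79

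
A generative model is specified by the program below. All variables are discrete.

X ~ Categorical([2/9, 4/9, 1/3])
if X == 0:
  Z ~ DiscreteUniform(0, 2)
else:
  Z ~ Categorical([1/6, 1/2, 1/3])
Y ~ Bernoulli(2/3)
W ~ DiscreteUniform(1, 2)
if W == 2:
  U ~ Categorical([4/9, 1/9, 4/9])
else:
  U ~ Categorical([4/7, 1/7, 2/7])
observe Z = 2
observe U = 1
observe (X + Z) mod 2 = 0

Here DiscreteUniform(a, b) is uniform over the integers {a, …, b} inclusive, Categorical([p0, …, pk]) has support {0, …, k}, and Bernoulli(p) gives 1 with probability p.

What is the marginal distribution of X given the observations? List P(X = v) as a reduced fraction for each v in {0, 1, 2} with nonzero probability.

P(X=0) = 2/5, P(X=2) = 3/5

Enumerate traces; 8 have nonzero weight after conditioning:
  (X=0, Z=2, Y=0, W=1, U=1) weight 1/567
  (X=0, Z=2, Y=0, W=2, U=1) weight 1/729
  (X=0, Z=2, Y=1, W=1, U=1) weight 2/567
  (X=0, Z=2, Y=1, W=2, U=1) weight 2/729
  (X=2, Z=2, Y=0, W=1, U=1) weight 1/378
  (X=2, Z=2, Y=0, W=2, U=1) weight 1/486
  (X=2, Z=2, Y=1, W=1, U=1) weight 1/189
  (X=2, Z=2, Y=1, W=2, U=1) weight 1/243
Group by X:
  weight(X=0) = 16/1701
  weight(X=2) = 8/567
Total weight = 16/1701 + 8/567 = 40/1701
P(X=0 | obs) = 16/1701 / 40/1701 = 2/5
P(X=2 | obs) = 8/567 / 40/1701 = 3/5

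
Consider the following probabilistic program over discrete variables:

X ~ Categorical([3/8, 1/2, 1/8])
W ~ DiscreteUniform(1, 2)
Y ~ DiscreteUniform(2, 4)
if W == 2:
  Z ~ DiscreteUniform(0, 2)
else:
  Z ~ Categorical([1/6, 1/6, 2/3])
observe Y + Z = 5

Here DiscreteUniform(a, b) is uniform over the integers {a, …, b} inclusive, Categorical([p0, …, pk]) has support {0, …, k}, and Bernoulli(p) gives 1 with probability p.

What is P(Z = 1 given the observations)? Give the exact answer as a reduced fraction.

P(Z = 1 | obs) = 1/3

Enumerate traces; 12 have nonzero weight after conditioning:
  (X=0, W=1, Y=3, Z=2) weight 1/24
  (X=0, W=1, Y=4, Z=1) weight 1/96
  (X=0, W=2, Y=3, Z=2) weight 1/48
  (X=0, W=2, Y=4, Z=1) weight 1/48
  (X=1, W=1, Y=3, Z=2) weight 1/18
  (X=1, W=1, Y=4, Z=1) weight 1/72
  (X=1, W=2, Y=3, Z=2) weight 1/36
  (X=1, W=2, Y=4, Z=1) weight 1/36
  … 4 more
Group by Z:
  weight(Z=1) = 1/12
  weight(Z=2) = 1/6
Total weight = 1/12 + 1/6 = 1/4
P(Z=1 | obs) = 1/12 / 1/4 = 1/3
P(Z=2 | obs) = 1/6 / 1/4 = 2/3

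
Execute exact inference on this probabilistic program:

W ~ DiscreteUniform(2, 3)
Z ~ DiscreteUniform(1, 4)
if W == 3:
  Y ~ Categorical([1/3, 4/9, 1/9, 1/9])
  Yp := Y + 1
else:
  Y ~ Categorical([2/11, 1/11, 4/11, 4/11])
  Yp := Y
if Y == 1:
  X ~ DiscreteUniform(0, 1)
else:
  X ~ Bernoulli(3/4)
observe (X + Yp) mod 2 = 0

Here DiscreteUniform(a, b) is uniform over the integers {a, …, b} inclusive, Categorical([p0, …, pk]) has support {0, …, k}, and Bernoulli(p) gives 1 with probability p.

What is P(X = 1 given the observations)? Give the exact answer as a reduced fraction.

Enumerate traces; 32 have nonzero weight after conditioning:
  (W=2, Z=1, Y=0, X=0) weight 1/176
  (W=2, Z=1, Y=1, X=1) weight 1/176
  (W=2, Z=1, Y=2, X=0) weight 1/88
  (W=2, Z=1, Y=3, X=1) weight 3/88
  (W=2, Z=2, Y=0, X=0) weight 1/176
  (W=2, Z=2, Y=1, X=1) weight 1/176
  (W=2, Z=2, Y=2, X=0) weight 1/88
  (W=2, Z=2, Y=3, X=1) weight 3/88
  … 24 more
Group by X:
  weight(X=0) = 17/88
  weight(X=1) = 43/132
Total weight = 17/88 + 43/132 = 137/264
P(X=0 | obs) = 17/88 / 137/264 = 51/137
P(X=1 | obs) = 43/132 / 137/264 = 86/137

P(X = 1 | obs) = 86/137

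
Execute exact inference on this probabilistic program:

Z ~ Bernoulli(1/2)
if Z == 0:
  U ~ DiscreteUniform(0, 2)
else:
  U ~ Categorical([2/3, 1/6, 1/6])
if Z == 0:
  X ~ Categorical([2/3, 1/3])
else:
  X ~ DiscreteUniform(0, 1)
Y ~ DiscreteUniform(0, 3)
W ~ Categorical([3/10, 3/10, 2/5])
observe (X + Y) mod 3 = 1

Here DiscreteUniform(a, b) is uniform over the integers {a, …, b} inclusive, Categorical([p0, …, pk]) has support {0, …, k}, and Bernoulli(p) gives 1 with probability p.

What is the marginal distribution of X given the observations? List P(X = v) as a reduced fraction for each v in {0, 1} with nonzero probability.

P(X=0) = 7/17, P(X=1) = 10/17

Enumerate traces; 54 have nonzero weight after conditioning:
  (Z=0, U=0, X=0, Y=1, W=0) weight 1/120
  (Z=0, U=0, X=0, Y=1, W=1) weight 1/120
  (Z=0, U=0, X=0, Y=1, W=2) weight 1/90
  (Z=0, U=0, X=1, Y=0, W=0) weight 1/240
  (Z=0, U=0, X=1, Y=0, W=1) weight 1/240
  (Z=0, U=0, X=1, Y=0, W=2) weight 1/180
  (Z=0, U=0, X=1, Y=3, W=0) weight 1/240
  (Z=0, U=0, X=1, Y=3, W=1) weight 1/240
  … 46 more
Group by X:
  weight(X=0) = 7/48
  weight(X=1) = 5/24
Total weight = 7/48 + 5/24 = 17/48
P(X=0 | obs) = 7/48 / 17/48 = 7/17
P(X=1 | obs) = 5/24 / 17/48 = 10/17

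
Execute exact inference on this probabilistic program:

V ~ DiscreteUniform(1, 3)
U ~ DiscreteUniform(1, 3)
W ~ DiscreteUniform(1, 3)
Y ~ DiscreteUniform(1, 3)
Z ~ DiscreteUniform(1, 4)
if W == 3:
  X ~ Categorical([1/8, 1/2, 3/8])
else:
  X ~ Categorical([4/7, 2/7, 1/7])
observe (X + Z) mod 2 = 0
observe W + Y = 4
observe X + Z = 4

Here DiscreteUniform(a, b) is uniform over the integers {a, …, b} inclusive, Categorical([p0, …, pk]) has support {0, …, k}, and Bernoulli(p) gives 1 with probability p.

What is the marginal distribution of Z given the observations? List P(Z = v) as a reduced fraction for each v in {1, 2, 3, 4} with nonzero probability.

Enumerate traces; 81 have nonzero weight after conditioning:
  (V=1, U=1, W=1, Y=3, Z=2, X=2) weight 1/2268
  (V=1, U=1, W=1, Y=3, Z=3, X=1) weight 1/1134
  (V=1, U=1, W=1, Y=3, Z=4, X=0) weight 1/567
  (V=1, U=1, W=2, Y=2, Z=2, X=2) weight 1/2268
  (V=1, U=1, W=2, Y=2, Z=3, X=1) weight 1/1134
  (V=1, U=1, W=2, Y=2, Z=4, X=0) weight 1/567
  (V=1, U=1, W=3, Y=1, Z=2, X=2) weight 1/864
  (V=1, U=1, W=3, Y=1, Z=3, X=1) weight 1/648
  … 73 more
Group by Z:
  weight(Z=2) = 37/2016
  weight(Z=3) = 5/168
  weight(Z=4) = 71/2016
Total weight = 37/2016 + 5/168 + 71/2016 = 1/12
P(Z=2 | obs) = 37/2016 / 1/12 = 37/168
P(Z=3 | obs) = 5/168 / 1/12 = 5/14
P(Z=4 | obs) = 71/2016 / 1/12 = 71/168

P(Z=2) = 37/168, P(Z=3) = 5/14, P(Z=4) = 71/168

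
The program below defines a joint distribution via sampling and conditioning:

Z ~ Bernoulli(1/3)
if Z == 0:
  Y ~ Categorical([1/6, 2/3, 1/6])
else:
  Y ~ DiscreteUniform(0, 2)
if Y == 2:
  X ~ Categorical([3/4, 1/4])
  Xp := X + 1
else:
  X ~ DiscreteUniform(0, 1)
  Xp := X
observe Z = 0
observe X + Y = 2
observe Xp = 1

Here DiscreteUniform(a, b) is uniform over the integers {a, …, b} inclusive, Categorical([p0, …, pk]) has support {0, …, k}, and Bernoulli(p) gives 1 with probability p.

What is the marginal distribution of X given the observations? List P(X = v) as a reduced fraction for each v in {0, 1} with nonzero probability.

Enumerate traces; 2 have nonzero weight after conditioning:
  (Z=0, Y=1, X=1) weight 2/9
  (Z=0, Y=2, X=0) weight 1/12
Group by X:
  weight(X=0) = 1/12
  weight(X=1) = 2/9
Total weight = 1/12 + 2/9 = 11/36
P(X=0 | obs) = 1/12 / 11/36 = 3/11
P(X=1 | obs) = 2/9 / 11/36 = 8/11

P(X=0) = 3/11, P(X=1) = 8/11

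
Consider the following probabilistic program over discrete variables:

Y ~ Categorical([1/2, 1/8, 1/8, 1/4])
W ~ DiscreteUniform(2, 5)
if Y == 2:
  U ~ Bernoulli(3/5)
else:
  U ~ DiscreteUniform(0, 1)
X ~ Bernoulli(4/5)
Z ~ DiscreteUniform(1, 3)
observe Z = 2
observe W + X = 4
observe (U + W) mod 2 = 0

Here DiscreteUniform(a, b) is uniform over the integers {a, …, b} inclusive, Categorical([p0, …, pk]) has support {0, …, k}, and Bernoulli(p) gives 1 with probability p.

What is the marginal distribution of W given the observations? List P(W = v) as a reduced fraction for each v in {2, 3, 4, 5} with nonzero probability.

Enumerate traces; 8 have nonzero weight after conditioning:
  (Y=0, W=3, U=1, X=1, Z=2) weight 1/60
  (Y=0, W=4, U=0, X=0, Z=2) weight 1/240
  (Y=1, W=3, U=1, X=1, Z=2) weight 1/240
  (Y=1, W=4, U=0, X=0, Z=2) weight 1/960
  (Y=2, W=3, U=1, X=1, Z=2) weight 1/200
  (Y=2, W=4, U=0, X=0, Z=2) weight 1/1200
  (Y=3, W=3, U=1, X=1, Z=2) weight 1/120
  (Y=3, W=4, U=0, X=0, Z=2) weight 1/480
Group by W:
  weight(W=3) = 41/1200
  weight(W=4) = 13/1600
Total weight = 41/1200 + 13/1600 = 203/4800
P(W=3 | obs) = 41/1200 / 203/4800 = 164/203
P(W=4 | obs) = 13/1600 / 203/4800 = 39/203

P(W=3) = 164/203, P(W=4) = 39/203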